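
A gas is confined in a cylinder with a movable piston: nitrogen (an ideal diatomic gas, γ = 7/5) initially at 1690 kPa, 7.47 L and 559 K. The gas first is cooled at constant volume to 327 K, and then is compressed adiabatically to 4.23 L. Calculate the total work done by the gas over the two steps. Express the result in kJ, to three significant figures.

Step 1 (isochoric): W = 0 (constant volume).
After step 1: P = 988.6 kPa (V unchanged).
Step 2 (adiabatic): W = (P₁V₁ − P₂V₂)/(γ−1) = (7385 − 9271)/0.4 = -4716 J.
W_total = 0 − 4716 = -4716 J.

W_total ≈ -4.72 kJ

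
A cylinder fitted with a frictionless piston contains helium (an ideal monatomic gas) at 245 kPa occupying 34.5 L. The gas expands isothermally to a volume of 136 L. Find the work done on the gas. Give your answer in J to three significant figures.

Isothermal: W = nRT ln(V₂/V₁) = P₁V₁ ln(V₂/V₁).
P₁V₁ = (245 kPa)(34.5 L) = 8452 J.
W = 8452 × ln(136/34.5) = 8452 × 1.372
W_by_gas = 11594 J; work on gas = −W_by = -11594 J.

W ≈ -11600 J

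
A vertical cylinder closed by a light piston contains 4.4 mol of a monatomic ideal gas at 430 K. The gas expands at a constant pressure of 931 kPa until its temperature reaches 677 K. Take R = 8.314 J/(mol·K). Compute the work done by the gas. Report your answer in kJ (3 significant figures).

W ≈ 9.04 kJ

Isobaric: W = P ΔV = nR ΔT.
W = (4.4)(8.314)(677 − 430) = 9036 J.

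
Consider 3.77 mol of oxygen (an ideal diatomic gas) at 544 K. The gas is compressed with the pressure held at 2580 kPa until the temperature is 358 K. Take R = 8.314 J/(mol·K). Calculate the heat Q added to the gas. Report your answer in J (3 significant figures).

Q ≈ -20400 J

Isobaric: W = nRΔT = (3.77)(8.314)(-186) = -5830 J.
ΔU = nCᵥΔT with Cᵥ = 5R/2: ΔU = (3.77)(20.79)(-186) = -14575 J.
Q = ΔU + W = -14575 − 5830 = -20405 J.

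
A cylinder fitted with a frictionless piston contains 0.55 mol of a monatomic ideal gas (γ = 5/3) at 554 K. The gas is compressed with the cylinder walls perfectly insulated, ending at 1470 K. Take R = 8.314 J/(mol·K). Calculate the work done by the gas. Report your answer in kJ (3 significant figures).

Adiabatic ⇒ Q = 0, so W_by = −ΔU = nCᵥ(T₁ − T₂).
Cᵥ = 3R/2 = 12.47 J/(mol·K).
W = (0.55)(12.47)(554 − 1470) = -6283 J.

W ≈ -6.28 kJ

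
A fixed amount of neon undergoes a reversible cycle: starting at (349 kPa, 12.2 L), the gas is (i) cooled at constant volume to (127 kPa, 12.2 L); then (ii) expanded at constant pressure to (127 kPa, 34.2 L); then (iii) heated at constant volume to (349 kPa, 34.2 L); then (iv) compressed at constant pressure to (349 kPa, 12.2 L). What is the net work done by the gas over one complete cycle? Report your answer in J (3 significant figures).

Constant-volume legs do no work.
W(ii) = (127)(34.2 − 12.2) = 2794 J; W(iv) = (349)(12.2 − 34.2) = -7678 J.
W_net = 2794 − 7678 = -4884 J (the counter-clockwise enclosed area).

W_net ≈ -4880 J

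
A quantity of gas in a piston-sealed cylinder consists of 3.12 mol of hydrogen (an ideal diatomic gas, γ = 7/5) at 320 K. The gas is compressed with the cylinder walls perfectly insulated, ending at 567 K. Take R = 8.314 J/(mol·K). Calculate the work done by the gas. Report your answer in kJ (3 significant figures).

W ≈ -16.0 kJ

Adiabatic ⇒ Q = 0, so W_by = −ΔU = nCᵥ(T₁ − T₂).
Cᵥ = 5R/2 = 20.79 J/(mol·K).
W = (3.12)(20.79)(320 − 567) = -16018 J.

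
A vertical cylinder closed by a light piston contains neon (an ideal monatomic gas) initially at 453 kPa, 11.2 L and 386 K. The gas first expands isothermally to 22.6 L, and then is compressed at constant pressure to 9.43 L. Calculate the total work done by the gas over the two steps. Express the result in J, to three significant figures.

W_total ≈ 605 J

Step 1 (isothermal): W = P₁V₁ ln(V₂/V₁) = (5074) ln(22.6/11.2) = 3562 J.
After step 1: P = 224.5 kPa, V = 22.6 L, T = 386 K.
Step 2 (isobaric): W = PΔV = (224.5 kPa)(9.43 − 22.6 L) = -2957 J.
W_total = 3562 − 2957 = 605.2 J.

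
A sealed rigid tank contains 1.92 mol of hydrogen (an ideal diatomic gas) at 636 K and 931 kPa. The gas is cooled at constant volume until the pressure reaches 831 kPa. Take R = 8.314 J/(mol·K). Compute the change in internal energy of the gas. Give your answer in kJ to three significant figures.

ΔU ≈ -2.73 kJ

Constant volume ⇒ W = 0, so Q = ΔU = nCᵥΔT with Cᵥ = 5R/2 = 20.79 J/(mol·K).
At constant V, T₂/T₁ = P₂/P₁ ⇒ ΔT = T₁(P₂/P₁ − 1) = 636·(831/931 − 1) = -68.31 K.
ΔU = (1.92)(20.79)(-68.31) = -2726 J.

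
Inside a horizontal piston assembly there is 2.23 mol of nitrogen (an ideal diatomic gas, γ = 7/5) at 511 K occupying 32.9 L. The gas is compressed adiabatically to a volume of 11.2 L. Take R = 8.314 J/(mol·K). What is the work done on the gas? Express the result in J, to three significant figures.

Adiabatic: TV^(γ−1) = const with γ = 7/5.
T₂ = T₁ (V₁/V₂)^(γ−1) = 511 × (32.9/11.2)^0.4 = 511 × 1.539 = 786.3 K.
W_by = nCᵥ(T₁ − T₂) = (2.23)(20.79)(511 − 786.3) = -12762 J.
Work on gas = −W_by = 12762 J.

W ≈ 12800 J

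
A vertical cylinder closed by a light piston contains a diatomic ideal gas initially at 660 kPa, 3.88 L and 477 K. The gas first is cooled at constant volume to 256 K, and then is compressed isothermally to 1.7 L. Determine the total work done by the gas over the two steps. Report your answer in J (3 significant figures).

Step 1 (isochoric): W = 0 (constant volume).
After step 1: P = 354.2 kPa (V unchanged).
Step 2 (isothermal): W = P₁V₁ ln(V₂/V₁) = (1374) ln(1.7/3.88) = -1134 J.
W_total = 0 − 1134 = -1134 J.

W_total ≈ -1130 J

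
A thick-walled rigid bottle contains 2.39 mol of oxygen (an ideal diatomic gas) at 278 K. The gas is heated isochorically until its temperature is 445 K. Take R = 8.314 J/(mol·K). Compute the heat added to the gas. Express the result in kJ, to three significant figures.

Constant volume ⇒ W = 0, so Q = ΔU = nCᵥΔT with Cᵥ = 5R/2 = 20.79 J/(mol·K).
ΔU = (2.39)(20.79)(445 − 278) = 8296 J.

Q ≈ 8.30 kJ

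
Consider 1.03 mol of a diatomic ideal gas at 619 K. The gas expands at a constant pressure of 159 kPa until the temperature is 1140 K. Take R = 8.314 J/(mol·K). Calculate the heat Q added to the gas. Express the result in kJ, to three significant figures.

Isobaric: W = nRΔT = (1.03)(8.314)(521) = 4462 J.
ΔU = nCᵥΔT with Cᵥ = 5R/2: ΔU = (1.03)(20.79)(521) = 11154 J.
Q = ΔU + W = 11154 + 4462 = 15615 J.

Q ≈ 15.6 kJ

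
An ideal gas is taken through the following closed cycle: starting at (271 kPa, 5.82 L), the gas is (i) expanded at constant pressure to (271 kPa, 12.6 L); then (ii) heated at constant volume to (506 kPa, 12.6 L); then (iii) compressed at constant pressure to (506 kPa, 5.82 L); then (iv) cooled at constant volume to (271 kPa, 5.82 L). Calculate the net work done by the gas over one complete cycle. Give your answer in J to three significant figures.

Constant-volume legs do no work.
W(i) = (271)(12.6 − 5.82) = 1837 J; W(iii) = (506)(5.82 − 12.6) = -3431 J.
W_net = 1837 − 3431 = -1593 J (the counter-clockwise enclosed area).

W_net ≈ -1590 J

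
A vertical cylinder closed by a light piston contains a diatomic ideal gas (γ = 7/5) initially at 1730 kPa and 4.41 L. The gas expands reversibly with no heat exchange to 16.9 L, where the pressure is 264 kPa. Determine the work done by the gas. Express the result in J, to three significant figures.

W ≈ 7920 J

Adiabatic: W = (P₁V₁ − P₂V₂)/(γ − 1) with γ = 7/5.
P₁V₁ = 7629 J, P₂V₂ = 4462 J.
W = (7629 − 4462) / 0.4 = 7919 J.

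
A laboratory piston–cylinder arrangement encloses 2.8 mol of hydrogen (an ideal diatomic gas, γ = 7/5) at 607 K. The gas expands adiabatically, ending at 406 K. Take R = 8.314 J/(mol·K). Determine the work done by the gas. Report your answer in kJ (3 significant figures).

W ≈ 11.7 kJ

Adiabatic ⇒ Q = 0, so W_by = −ΔU = nCᵥ(T₁ − T₂).
Cᵥ = 5R/2 = 20.79 J/(mol·K).
W = (2.8)(20.79)(607 − 406) = 11698 J.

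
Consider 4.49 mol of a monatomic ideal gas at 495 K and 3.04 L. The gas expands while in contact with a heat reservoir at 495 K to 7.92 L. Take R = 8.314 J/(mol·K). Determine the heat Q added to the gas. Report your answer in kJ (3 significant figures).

Isothermal ⇒ ΔU = 0, so Q = W = nRT ln(V₂/V₁).
Q = (4.49)(8.314)(495) ln(7.92/3.04) = 18478 × 0.9575 = 17694 J.

Q ≈ 17.7 kJ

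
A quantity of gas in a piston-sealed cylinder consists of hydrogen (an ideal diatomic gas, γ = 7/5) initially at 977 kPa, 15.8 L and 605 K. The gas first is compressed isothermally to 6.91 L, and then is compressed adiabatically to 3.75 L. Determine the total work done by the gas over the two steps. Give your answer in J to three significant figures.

Step 1 (isothermal): W = P₁V₁ ln(V₂/V₁) = (15437) ln(6.91/15.8) = -12767 J.
After step 1: P = 2234 kPa, V = 6.91 L, T = 605 K.
Step 2 (adiabatic): W = (P₁V₁ − P₂V₂)/(γ−1) = (15437 − 19712)/0.4 = -10688 J.
W_total = -12767 − 10688 = -23455 J.

W_total ≈ -23500 J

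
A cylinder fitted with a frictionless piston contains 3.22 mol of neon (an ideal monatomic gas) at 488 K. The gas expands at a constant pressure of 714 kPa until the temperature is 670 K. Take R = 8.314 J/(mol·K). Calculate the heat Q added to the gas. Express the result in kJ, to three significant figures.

Isobaric: W = nRΔT = (3.22)(8.314)(182) = 4872 J.
ΔU = nCᵥΔT with Cᵥ = 3R/2: ΔU = (3.22)(12.47)(182) = 7309 J.
Q = ΔU + W = 7309 + 4872 = 12181 J.

Q ≈ 12.2 kJ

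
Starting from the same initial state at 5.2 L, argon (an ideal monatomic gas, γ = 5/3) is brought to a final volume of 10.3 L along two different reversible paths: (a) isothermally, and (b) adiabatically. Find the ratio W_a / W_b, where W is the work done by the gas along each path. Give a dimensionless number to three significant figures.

Path (a) isothermal: W = P₁V₁ ln(V₂/V₁) → W_a/(P₁V₁) = 0.6835.
Path (b) adiabatic: W = P₁V₁(1 − (V₁/V₂)^(γ−1))/(γ−1) → W_b/(P₁V₁) = 0.549.
W_a / W_b = 0.6835 / 0.549 = 1.245.

W_a / W_b ≈ 1.25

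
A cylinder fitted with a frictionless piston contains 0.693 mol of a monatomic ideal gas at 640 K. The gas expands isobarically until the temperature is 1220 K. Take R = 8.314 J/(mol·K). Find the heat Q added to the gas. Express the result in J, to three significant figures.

Q ≈ 8350 J

Isobaric: W = nRΔT = (0.693)(8.314)(580) = 3342 J.
ΔU = nCᵥΔT with Cᵥ = 3R/2: ΔU = (0.693)(12.47)(580) = 5013 J.
Q = ΔU + W = 5013 + 3342 = 8354 J.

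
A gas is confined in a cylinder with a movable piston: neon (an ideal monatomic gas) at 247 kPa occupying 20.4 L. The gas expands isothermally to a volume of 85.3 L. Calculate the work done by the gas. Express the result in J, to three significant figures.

Isothermal: W = nRT ln(V₂/V₁) = P₁V₁ ln(V₂/V₁).
P₁V₁ = (247 kPa)(20.4 L) = 5039 J.
W = 5039 × ln(85.3/20.4) = 5039 × 1.431
W_by_gas = 7209 J.

W ≈ 7210 J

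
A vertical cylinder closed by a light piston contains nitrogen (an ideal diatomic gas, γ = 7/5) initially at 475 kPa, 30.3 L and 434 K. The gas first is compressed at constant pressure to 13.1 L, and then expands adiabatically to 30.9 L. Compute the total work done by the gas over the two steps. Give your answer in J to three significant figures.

W_total ≈ -3650 J

Step 1 (isobaric): W = PΔV = (475 kPa)(13.1 − 30.3 L) = -8170 J.
After step 1: P = 475 kPa, V = 13.1 L, T = 187.6 K.
Step 2 (adiabatic): W = (P₁V₁ − P₂V₂)/(γ−1) = (6222 − 4415)/0.4 = 4520 J.
W_total = -8170 + 4520 = -3650 J.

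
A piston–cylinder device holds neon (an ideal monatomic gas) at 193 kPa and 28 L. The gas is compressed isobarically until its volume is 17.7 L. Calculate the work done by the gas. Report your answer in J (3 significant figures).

Isobaric: W = P ΔV.
W = (193 kPa)(17.7 − 28 L) = (193)(-10.3) = -1988 J.

W ≈ -1990 J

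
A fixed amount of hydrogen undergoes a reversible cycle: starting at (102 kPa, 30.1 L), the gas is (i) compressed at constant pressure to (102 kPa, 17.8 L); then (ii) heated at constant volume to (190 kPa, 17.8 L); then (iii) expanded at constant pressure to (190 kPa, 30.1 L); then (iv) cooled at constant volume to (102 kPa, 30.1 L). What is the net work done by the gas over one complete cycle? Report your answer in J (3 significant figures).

Constant-volume legs do no work.
W(i) = (102)(17.8 − 30.1) = -1255 J; W(iii) = (190)(30.1 − 17.8) = 2337 J.
W_net = -1255 + 2337 = 1082 J (the clockwise enclosed area).

W_net ≈ 1080 J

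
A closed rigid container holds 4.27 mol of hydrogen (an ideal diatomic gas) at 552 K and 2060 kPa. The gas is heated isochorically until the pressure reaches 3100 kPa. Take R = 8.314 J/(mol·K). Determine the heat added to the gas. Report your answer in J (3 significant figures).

Constant volume ⇒ W = 0, so Q = ΔU = nCᵥΔT with Cᵥ = 5R/2 = 20.79 J/(mol·K).
At constant V, T₂/T₁ = P₂/P₁ ⇒ ΔT = T₁(P₂/P₁ − 1) = 552·(3100/2060 − 1) = 278.7 K.
ΔU = (4.27)(20.79)(278.7) = 24733 J.

Q ≈ 24700 J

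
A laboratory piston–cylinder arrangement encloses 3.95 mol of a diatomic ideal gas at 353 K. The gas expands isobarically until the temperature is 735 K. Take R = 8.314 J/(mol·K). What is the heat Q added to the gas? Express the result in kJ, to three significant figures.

Isobaric: W = nRΔT = (3.95)(8.314)(382) = 12545 J.
ΔU = nCᵥΔT with Cᵥ = 5R/2: ΔU = (3.95)(20.79)(382) = 31362 J.
Q = ΔU + W = 31362 + 12545 = 43907 J.

Q ≈ 43.9 kJ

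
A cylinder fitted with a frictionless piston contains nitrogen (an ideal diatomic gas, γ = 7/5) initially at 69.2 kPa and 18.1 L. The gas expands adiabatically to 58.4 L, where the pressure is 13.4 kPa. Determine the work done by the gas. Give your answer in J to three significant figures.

W ≈ 1170 J

Adiabatic: W = (P₁V₁ − P₂V₂)/(γ − 1) with γ = 7/5.
P₁V₁ = 1253 J, P₂V₂ = 782.6 J.
W = (1253 − 782.6) / 0.4 = 1175 J.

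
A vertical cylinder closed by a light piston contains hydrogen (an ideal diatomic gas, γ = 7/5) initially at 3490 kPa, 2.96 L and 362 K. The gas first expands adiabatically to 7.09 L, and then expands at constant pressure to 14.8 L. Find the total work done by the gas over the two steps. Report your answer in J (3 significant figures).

W_total ≈ 15500 J

Step 1 (adiabatic): W = (P₁V₁ − P₂V₂)/(γ−1) = (10330 − 7284)/0.4 = 7616 J.
After step 1: P = 1027 kPa, V = 7.09 L, T = 255.3 K.
Step 2 (isobaric): W = PΔV = (1027 kPa)(14.8 − 7.09 L) = 7921 J.
W_total = 7616 + 7921 = 15537 J.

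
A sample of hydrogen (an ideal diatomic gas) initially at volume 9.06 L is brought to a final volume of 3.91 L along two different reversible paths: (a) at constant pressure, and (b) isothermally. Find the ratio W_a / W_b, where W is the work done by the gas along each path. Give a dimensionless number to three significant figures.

Path (a) isobaric: W = P₁(V₂ − V₁) → W_a/(P₁V₁) = -0.5684.
Path (b) isothermal: W = P₁V₁ ln(V₂/V₁) → W_b/(P₁V₁) = -0.8403.
W_a / W_b = -0.5684 / -0.8403 = 0.6764.

W_a / W_b ≈ 0.676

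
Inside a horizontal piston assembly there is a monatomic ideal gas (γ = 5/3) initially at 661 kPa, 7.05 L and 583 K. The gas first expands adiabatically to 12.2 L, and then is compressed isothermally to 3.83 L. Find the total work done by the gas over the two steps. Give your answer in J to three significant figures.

W_total ≈ -1610 J

Step 1 (adiabatic): W = (P₁V₁ − P₂V₂)/(γ−1) = (4660 − 3233)/0.667 = 2141 J.
After step 1: P = 265 kPa, V = 12.2 L, T = 404.5 K.
Step 2 (isothermal): W = P₁V₁ ln(V₂/V₁) = (3233) ln(3.83/12.2) = -3746 J.
W_total = 2141 − 3746 = -1605 J.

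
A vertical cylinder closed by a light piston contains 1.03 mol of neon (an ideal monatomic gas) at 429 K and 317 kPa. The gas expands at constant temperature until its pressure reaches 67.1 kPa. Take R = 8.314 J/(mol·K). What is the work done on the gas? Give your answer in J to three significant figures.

W ≈ -5700 J

Isothermal process: W = nRT ln(V₂/V₁) = nRT ln(P₁/P₂).
W = (1.03)(8.314)(429) × ln(317/67.1)
  = 3674 × ln(4.724) = 3674 × 1.553
W_by_gas = 5704 J; work on gas = −W_by = -5704 J.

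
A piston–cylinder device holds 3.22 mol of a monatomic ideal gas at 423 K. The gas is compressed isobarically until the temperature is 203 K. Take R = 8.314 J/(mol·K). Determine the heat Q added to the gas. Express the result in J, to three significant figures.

Isobaric: W = nRΔT = (3.22)(8.314)(-220) = -5890 J.
ΔU = nCᵥΔT with Cᵥ = 3R/2: ΔU = (3.22)(12.47)(-220) = -8834 J.
Q = ΔU + W = -8834 − 5890 = -14724 J.

Q ≈ -14700 J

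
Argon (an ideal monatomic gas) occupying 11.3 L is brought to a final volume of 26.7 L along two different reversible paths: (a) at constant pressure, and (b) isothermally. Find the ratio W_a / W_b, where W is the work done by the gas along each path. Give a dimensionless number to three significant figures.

W_a / W_b ≈ 1.58

Path (a) isobaric: W = P₁(V₂ − V₁) → W_a/(P₁V₁) = 1.363.
Path (b) isothermal: W = P₁V₁ ln(V₂/V₁) → W_b/(P₁V₁) = 0.8599.
W_a / W_b = 1.363 / 0.8599 = 1.585.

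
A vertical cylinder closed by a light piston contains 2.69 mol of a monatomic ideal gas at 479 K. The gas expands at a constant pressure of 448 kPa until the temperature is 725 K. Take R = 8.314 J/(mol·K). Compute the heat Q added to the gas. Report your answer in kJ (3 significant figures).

Isobaric: W = nRΔT = (2.69)(8.314)(246) = 5502 J.
ΔU = nCᵥΔT with Cᵥ = 3R/2: ΔU = (2.69)(12.47)(246) = 8253 J.
Q = ΔU + W = 8253 + 5502 = 13754 J.

Q ≈ 13.8 kJ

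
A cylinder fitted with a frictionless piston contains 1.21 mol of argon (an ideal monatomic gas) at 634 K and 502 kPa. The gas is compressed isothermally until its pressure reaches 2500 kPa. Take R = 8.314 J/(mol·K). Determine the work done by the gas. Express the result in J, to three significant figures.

W ≈ -10200 J

Isothermal process: W = nRT ln(V₂/V₁) = nRT ln(P₁/P₂).
W = (1.21)(8.314)(634) × ln(502/2500)
  = 6378 × ln(0.2008) = 6378 × -1.605
W_by_gas = -10240 J.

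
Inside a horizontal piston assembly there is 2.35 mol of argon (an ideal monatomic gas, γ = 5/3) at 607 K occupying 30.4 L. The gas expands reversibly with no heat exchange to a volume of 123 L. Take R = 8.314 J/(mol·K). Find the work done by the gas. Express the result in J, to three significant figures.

Adiabatic: TV^(γ−1) = const with γ = 5/3.
T₂ = T₁ (V₁/V₂)^(γ−1) = 607 × (30.4/123)^0.667 = 607 × 0.3938 = 239.1 K.
W_by = nCᵥ(T₁ − T₂) = (2.35)(12.47)(607 − 239.1) = 10783 J.

W ≈ 10800 J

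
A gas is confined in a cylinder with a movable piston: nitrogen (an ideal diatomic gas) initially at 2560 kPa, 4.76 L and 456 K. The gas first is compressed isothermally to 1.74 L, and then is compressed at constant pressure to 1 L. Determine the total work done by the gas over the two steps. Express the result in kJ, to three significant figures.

W_total ≈ -17.4 kJ

Step 1 (isothermal): W = P₁V₁ ln(V₂/V₁) = (12186) ln(1.74/4.76) = -12263 J.
After step 1: P = 7003 kPa, V = 1.74 L, T = 456 K.
Step 2 (isobaric): W = PΔV = (7003 kPa)(1 − 1.74 L) = -5182 J.
W_total = -12263 − 5182 = -17446 J.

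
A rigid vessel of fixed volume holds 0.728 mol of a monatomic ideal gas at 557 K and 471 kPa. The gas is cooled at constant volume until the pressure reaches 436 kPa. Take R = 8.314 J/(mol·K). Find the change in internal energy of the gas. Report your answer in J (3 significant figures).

ΔU ≈ -376 J

Constant volume ⇒ W = 0, so Q = ΔU = nCᵥΔT with Cᵥ = 3R/2 = 12.47 J/(mol·K).
At constant V, T₂/T₁ = P₂/P₁ ⇒ ΔT = T₁(P₂/P₁ − 1) = 557·(436/471 − 1) = -41.39 K.
ΔU = (0.728)(12.47)(-41.39) = -375.8 J.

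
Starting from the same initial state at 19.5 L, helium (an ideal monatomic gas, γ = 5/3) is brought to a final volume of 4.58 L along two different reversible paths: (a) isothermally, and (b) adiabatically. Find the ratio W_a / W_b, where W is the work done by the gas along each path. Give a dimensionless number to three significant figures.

W_a / W_b ≈ 0.594

Path (a) isothermal: W = P₁V₁ ln(V₂/V₁) → W_a/(P₁V₁) = -1.449.
Path (b) adiabatic: W = P₁V₁(1 − (V₁/V₂)^(γ−1))/(γ−1) → W_b/(P₁V₁) = -2.44.
W_a / W_b = -1.449 / -2.44 = 0.5936.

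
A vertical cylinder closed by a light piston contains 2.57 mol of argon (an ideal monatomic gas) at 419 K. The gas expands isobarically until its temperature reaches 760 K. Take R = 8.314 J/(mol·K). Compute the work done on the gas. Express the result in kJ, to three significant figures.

Isobaric: W = P ΔV = nR ΔT.
W = (2.57)(8.314)(760 − 419) = 7286 J.
Work on gas = −W_by = -7286 J.

W ≈ -7.29 kJ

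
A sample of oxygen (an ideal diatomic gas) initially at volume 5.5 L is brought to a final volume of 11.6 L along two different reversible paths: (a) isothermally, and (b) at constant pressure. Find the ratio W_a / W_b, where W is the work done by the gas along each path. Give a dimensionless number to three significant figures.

W_a / W_b ≈ 0.673

Path (a) isothermal: W = P₁V₁ ln(V₂/V₁) → W_a/(P₁V₁) = 0.7463.
Path (b) isobaric: W = P₁(V₂ − V₁) → W_b/(P₁V₁) = 1.109.
W_a / W_b = 0.7463 / 1.109 = 0.6729.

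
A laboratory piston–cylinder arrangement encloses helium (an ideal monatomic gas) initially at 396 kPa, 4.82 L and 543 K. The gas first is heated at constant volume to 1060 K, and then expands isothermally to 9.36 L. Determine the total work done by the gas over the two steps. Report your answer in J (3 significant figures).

Step 1 (isochoric): W = 0 (constant volume).
After step 1: P = 773 kPa (V unchanged).
Step 2 (isothermal): W = P₁V₁ ln(V₂/V₁) = (3726) ln(9.36/4.82) = 2473 J.
W_total = 0 + 2473 = 2473 J.

W_total ≈ 2470 J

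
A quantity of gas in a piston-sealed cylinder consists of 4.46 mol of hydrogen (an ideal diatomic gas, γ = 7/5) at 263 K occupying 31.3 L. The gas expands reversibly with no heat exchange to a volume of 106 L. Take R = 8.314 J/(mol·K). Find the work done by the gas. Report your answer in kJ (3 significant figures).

W ≈ 9.41 kJ

Adiabatic: TV^(γ−1) = const with γ = 7/5.
T₂ = T₁ (V₁/V₂)^(γ−1) = 263 × (31.3/106)^0.4 = 263 × 0.6139 = 161.5 K.
W_by = nCᵥ(T₁ − T₂) = (4.46)(20.79)(263 − 161.5) = 9413 J.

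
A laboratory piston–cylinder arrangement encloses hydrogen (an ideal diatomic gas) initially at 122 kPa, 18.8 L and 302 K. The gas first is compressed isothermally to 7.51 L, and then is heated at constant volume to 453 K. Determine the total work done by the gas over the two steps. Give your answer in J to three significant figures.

W_total ≈ -2100 J

Step 1 (isothermal): W = P₁V₁ ln(V₂/V₁) = (2294) ln(7.51/18.8) = -2105 J.
Step 2 (isochoric): W = 0 (constant volume).
W_total = -2105 + 0 = -2105 J.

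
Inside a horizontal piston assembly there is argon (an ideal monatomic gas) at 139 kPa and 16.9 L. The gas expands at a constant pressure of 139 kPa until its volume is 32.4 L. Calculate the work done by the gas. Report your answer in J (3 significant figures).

Isobaric: W = P ΔV.
W = (139 kPa)(32.4 − 16.9 L) = (139)(15.5) = 2154 J.

W ≈ 2150 J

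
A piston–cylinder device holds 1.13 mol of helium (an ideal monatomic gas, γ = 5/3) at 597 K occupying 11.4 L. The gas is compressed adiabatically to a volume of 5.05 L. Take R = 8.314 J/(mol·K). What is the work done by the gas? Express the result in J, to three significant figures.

W ≈ -6060 J

Adiabatic: TV^(γ−1) = const with γ = 5/3.
T₂ = T₁ (V₁/V₂)^(γ−1) = 597 × (11.4/5.05)^0.667 = 597 × 1.721 = 1027 K.
W_by = nCᵥ(T₁ − T₂) = (1.13)(12.47)(597 − 1027) = -6065 J.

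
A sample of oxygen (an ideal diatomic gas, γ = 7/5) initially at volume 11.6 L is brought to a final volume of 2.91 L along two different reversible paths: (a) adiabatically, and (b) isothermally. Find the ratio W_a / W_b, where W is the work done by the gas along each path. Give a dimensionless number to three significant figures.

Path (a) adiabatic: W = P₁V₁(1 − (V₁/V₂)^(γ−1))/(γ−1) → W_a/(P₁V₁) = -1.847.
Path (b) isothermal: W = P₁V₁ ln(V₂/V₁) → W_b/(P₁V₁) = -1.383.
W_a / W_b = -1.847 / -1.383 = 1.335.

W_a / W_b ≈ 1.34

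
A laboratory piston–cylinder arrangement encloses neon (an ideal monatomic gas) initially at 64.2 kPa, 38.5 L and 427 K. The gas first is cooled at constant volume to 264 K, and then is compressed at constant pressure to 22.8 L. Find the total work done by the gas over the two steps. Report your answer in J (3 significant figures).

Step 1 (isochoric): W = 0 (constant volume).
After step 1: P = 39.69 kPa (V unchanged).
Step 2 (isobaric): W = PΔV = (39.69 kPa)(22.8 − 38.5 L) = -623.2 J.
W_total = 0 − 623.2 = -623.2 J.

W_total ≈ -623 J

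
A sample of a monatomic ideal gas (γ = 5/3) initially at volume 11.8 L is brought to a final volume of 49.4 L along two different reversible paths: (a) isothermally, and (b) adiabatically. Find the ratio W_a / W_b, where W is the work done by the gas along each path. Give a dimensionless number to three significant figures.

Path (a) isothermal: W = P₁V₁ ln(V₂/V₁) → W_a/(P₁V₁) = 1.432.
Path (b) adiabatic: W = P₁V₁(1 − (V₁/V₂)^(γ−1))/(γ−1) → W_b/(P₁V₁) = 0.9225.
W_a / W_b = 1.432 / 0.9225 = 1.552.

W_a / W_b ≈ 1.55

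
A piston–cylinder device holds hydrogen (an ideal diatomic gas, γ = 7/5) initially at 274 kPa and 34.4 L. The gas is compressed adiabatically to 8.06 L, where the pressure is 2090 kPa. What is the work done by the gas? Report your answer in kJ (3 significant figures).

Adiabatic: W = (P₁V₁ − P₂V₂)/(γ − 1) with γ = 7/5.
P₁V₁ = 9426 J, P₂V₂ = 16845 J.
W = (9426 − 16845) / 0.4 = -18550 J.

W ≈ -18.5 kJ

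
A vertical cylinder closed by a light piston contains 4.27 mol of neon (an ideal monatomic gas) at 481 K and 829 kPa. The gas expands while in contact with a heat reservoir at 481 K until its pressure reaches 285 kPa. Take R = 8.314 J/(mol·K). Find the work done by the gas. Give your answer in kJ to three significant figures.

W ≈ 18.2 kJ

Isothermal process: W = nRT ln(V₂/V₁) = nRT ln(P₁/P₂).
W = (4.27)(8.314)(481) × ln(829/285)
  = 17076 × ln(2.909) = 17076 × 1.068
W_by_gas = 18232 J.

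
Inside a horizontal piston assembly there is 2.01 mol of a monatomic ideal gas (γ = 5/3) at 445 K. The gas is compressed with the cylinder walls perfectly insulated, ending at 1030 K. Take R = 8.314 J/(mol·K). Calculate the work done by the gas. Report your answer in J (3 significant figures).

W ≈ -14700 J

Adiabatic ⇒ Q = 0, so W_by = −ΔU = nCᵥ(T₁ − T₂).
Cᵥ = 3R/2 = 12.47 J/(mol·K).
W = (2.01)(12.47)(445 − 1030) = -14664 J.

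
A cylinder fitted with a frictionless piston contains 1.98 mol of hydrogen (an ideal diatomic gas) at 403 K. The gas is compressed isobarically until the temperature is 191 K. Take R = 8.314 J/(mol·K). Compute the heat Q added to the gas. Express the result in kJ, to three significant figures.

Isobaric: W = nRΔT = (1.98)(8.314)(-212) = -3490 J.
ΔU = nCᵥΔT with Cᵥ = 5R/2: ΔU = (1.98)(20.79)(-212) = -8725 J.
Q = ΔU + W = -8725 − 3490 = -12215 J.

Q ≈ -12.2 kJ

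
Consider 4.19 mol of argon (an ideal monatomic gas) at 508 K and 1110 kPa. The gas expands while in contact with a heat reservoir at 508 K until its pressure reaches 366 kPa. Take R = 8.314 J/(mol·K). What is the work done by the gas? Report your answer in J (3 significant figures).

Isothermal process: W = nRT ln(V₂/V₁) = nRT ln(P₁/P₂).
W = (4.19)(8.314)(508) × ln(1110/366)
  = 17697 × ln(3.033) = 17697 × 1.109
W_by_gas = 19634 J.

W ≈ 19600 J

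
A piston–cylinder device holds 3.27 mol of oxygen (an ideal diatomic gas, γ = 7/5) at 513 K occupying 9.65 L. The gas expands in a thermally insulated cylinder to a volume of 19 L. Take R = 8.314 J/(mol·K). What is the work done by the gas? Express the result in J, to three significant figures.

Adiabatic: TV^(γ−1) = const with γ = 7/5.
T₂ = T₁ (V₁/V₂)^(γ−1) = 513 × (9.65/19)^0.4 = 513 × 0.7626 = 391.2 K.
W_by = nCᵥ(T₁ − T₂) = (3.27)(20.79)(513 − 391.2) = 8277 J.

W ≈ 8280 J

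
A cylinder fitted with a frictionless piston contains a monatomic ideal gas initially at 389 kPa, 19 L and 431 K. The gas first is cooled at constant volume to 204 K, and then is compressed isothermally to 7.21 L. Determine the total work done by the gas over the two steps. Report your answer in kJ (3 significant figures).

Step 1 (isochoric): W = 0 (constant volume).
After step 1: P = 184.1 kPa (V unchanged).
Step 2 (isothermal): W = P₁V₁ ln(V₂/V₁) = (3498) ln(7.21/19) = -3390 J.
W_total = 0 − 3390 = -3390 J.

W_total ≈ -3.39 kJ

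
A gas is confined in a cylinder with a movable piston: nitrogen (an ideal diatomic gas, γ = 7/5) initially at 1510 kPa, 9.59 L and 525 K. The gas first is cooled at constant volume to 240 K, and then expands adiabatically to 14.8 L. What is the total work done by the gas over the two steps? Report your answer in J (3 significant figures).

Step 1 (isochoric): W = 0 (constant volume).
After step 1: P = 690.3 kPa (V unchanged).
Step 2 (adiabatic): W = (P₁V₁ − P₂V₂)/(γ−1) = (6620 − 5565)/0.4 = 2637 J.
W_total = 0 + 2637 = 2637 J.

W_total ≈ 2640 J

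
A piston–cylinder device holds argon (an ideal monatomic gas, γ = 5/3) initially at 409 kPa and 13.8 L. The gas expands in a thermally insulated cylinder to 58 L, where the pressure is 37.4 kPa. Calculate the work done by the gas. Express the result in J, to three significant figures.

W ≈ 5210 J

Adiabatic: W = (P₁V₁ − P₂V₂)/(γ − 1) with γ = 5/3.
P₁V₁ = 5644 J, P₂V₂ = 2169 J.
W = (5644 − 2169) / 0.6667 = 5213 J.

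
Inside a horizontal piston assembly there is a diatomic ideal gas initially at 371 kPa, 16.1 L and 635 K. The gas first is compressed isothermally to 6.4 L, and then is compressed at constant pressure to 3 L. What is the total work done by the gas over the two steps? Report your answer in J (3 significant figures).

Step 1 (isothermal): W = P₁V₁ ln(V₂/V₁) = (5973) ln(6.4/16.1) = -5510 J.
After step 1: P = 933.3 kPa, V = 6.4 L, T = 635 K.
Step 2 (isobaric): W = PΔV = (933.3 kPa)(3 − 6.4 L) = -3173 J.
W_total = -5510 − 3173 = -8684 J.

W_total ≈ -8680 J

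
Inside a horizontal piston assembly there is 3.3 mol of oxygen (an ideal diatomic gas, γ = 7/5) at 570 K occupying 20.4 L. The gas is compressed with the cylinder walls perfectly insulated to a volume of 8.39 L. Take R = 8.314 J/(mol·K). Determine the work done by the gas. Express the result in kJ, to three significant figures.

W ≈ -16.7 kJ

Adiabatic: TV^(γ−1) = const with γ = 7/5.
T₂ = T₁ (V₁/V₂)^(γ−1) = 570 × (20.4/8.39)^0.4 = 570 × 1.427 = 813.2 K.
W_by = nCᵥ(T₁ − T₂) = (3.3)(20.79)(570 − 813.2) = -16684 J.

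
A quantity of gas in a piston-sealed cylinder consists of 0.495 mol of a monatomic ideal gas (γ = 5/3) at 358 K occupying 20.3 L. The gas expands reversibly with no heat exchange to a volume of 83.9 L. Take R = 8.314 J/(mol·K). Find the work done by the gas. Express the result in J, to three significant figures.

Adiabatic: TV^(γ−1) = const with γ = 5/3.
T₂ = T₁ (V₁/V₂)^(γ−1) = 358 × (20.3/83.9)^0.667 = 358 × 0.3883 = 139 K.
W_by = nCᵥ(T₁ − T₂) = (0.495)(12.47)(358 − 139) = 1352 J.

W ≈ 1350 J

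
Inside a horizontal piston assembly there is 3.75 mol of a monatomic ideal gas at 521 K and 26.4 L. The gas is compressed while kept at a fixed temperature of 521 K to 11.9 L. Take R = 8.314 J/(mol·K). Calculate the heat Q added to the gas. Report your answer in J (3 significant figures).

Isothermal ⇒ ΔU = 0, so Q = W = nRT ln(V₂/V₁).
Q = (3.75)(8.314)(521) ln(11.9/26.4) = 16243 × -0.7968 = -12943 J.

Q ≈ -12900 J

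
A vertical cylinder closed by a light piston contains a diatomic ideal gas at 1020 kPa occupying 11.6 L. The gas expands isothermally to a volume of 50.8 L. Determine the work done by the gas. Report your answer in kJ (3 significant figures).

W ≈ 17.5 kJ

Isothermal: W = nRT ln(V₂/V₁) = P₁V₁ ln(V₂/V₁).
P₁V₁ = (1020 kPa)(11.6 L) = 11832 J.
W = 11832 × ln(50.8/11.6) = 11832 × 1.477
W_by_gas = 17475 J.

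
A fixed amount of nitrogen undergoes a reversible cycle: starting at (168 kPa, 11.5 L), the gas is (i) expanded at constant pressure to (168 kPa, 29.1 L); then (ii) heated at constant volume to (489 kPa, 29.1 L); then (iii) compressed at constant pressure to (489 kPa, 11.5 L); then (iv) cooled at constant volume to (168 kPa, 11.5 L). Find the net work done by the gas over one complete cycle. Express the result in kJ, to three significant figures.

Constant-volume legs do no work.
W(i) = (168)(29.1 − 11.5) = 2957 J; W(iii) = (489)(11.5 − 29.1) = -8606 J.
W_net = 2957 − 8606 = -5650 J (the counter-clockwise enclosed area).

W_net ≈ -5.65 kJ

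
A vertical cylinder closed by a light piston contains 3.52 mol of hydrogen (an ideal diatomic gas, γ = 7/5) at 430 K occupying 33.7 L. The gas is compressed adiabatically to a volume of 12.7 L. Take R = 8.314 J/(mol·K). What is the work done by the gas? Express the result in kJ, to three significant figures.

W ≈ -15.0 kJ

Adiabatic: TV^(γ−1) = const with γ = 7/5.
T₂ = T₁ (V₁/V₂)^(γ−1) = 430 × (33.7/12.7)^0.4 = 430 × 1.478 = 635.3 K.
W_by = nCᵥ(T₁ − T₂) = (3.52)(20.79)(430 − 635.3) = -15023 J.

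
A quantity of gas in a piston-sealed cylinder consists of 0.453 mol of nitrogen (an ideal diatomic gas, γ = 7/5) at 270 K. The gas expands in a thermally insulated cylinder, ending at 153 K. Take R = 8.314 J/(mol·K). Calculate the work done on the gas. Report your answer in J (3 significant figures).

Adiabatic ⇒ Q = 0, so W_by = −ΔU = nCᵥ(T₁ − T₂).
Cᵥ = 5R/2 = 20.79 J/(mol·K).
W = (0.453)(20.79)(270 − 153) = 1102 J.
Work on gas = −W_by = -1102 J.

W ≈ -1100 J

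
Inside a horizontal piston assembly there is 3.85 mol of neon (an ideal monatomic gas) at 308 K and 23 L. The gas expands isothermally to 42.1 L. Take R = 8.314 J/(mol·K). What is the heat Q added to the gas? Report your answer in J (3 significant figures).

Isothermal ⇒ ΔU = 0, so Q = W = nRT ln(V₂/V₁).
Q = (3.85)(8.314)(308) ln(42.1/23) = 9859 × 0.6046 = 5960 J.

Q ≈ 5960 J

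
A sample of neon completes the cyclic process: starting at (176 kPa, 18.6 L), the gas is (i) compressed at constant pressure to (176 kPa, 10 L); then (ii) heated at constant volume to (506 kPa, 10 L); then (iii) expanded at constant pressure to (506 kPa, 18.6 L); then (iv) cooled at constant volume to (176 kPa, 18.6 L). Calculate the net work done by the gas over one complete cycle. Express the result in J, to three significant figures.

W_net ≈ 2840 J

Constant-volume legs do no work.
W(i) = (176)(10 − 18.6) = -1514 J; W(iii) = (506)(18.6 − 10) = 4352 J.
W_net = -1514 + 4352 = 2838 J (the clockwise enclosed area).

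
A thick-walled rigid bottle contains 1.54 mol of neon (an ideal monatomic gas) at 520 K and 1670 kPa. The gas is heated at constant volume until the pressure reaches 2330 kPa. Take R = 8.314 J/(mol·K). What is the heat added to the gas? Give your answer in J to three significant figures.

Constant volume ⇒ W = 0, so Q = ΔU = nCᵥΔT with Cᵥ = 3R/2 = 12.47 J/(mol·K).
At constant V, T₂/T₁ = P₂/P₁ ⇒ ΔT = T₁(P₂/P₁ − 1) = 520·(2330/1670 − 1) = 205.5 K.
ΔU = (1.54)(12.47)(205.5) = 3947 J.

Q ≈ 3950 J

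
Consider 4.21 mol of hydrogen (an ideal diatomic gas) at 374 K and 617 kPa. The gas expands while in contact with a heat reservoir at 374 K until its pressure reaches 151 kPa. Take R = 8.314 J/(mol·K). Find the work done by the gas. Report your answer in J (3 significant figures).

Isothermal process: W = nRT ln(V₂/V₁) = nRT ln(P₁/P₂).
W = (4.21)(8.314)(374) × ln(617/151)
  = 13091 × ln(4.086) = 13091 × 1.408
W_by_gas = 18426 J.

W ≈ 18400 J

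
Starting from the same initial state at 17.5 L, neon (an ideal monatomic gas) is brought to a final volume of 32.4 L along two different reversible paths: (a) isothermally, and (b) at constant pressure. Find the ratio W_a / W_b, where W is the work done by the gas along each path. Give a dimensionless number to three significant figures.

Path (a) isothermal: W = P₁V₁ ln(V₂/V₁) → W_a/(P₁V₁) = 0.616.
Path (b) isobaric: W = P₁(V₂ − V₁) → W_b/(P₁V₁) = 0.8514.
W_a / W_b = 0.616 / 0.8514 = 0.7234.

W_a / W_b ≈ 0.723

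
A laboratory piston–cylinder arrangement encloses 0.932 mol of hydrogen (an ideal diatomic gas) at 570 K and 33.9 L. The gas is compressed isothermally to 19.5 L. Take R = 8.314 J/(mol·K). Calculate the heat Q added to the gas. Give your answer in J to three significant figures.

Isothermal ⇒ ΔU = 0, so Q = W = nRT ln(V₂/V₁).
Q = (0.932)(8.314)(570) ln(19.5/33.9) = 4417 × -0.553 = -2442 J.

Q ≈ -2440 J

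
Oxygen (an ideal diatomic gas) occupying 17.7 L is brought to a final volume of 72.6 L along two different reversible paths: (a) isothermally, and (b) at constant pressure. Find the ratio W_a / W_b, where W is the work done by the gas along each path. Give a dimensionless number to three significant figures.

Path (a) isothermal: W = P₁V₁ ln(V₂/V₁) → W_a/(P₁V₁) = 1.411.
Path (b) isobaric: W = P₁(V₂ − V₁) → W_b/(P₁V₁) = 3.102.
W_a / W_b = 1.411 / 3.102 = 0.455.

W_a / W_b ≈ 0.455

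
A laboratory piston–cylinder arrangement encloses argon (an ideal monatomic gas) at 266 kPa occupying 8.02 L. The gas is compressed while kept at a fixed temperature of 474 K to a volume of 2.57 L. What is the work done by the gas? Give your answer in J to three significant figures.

Isothermal: W = nRT ln(V₂/V₁) = P₁V₁ ln(V₂/V₁).
P₁V₁ = (266 kPa)(8.02 L) = 2133 J.
W = 2133 × ln(2.57/8.02) = 2133 × -1.138
W_by_gas = -2428 J.

W ≈ -2430 J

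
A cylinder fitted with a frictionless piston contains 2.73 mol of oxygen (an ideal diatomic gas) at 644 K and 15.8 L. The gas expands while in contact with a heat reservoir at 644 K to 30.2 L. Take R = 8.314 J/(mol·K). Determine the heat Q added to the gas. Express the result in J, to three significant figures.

Q ≈ 9470 J

Isothermal ⇒ ΔU = 0, so Q = W = nRT ln(V₂/V₁).
Q = (2.73)(8.314)(644) ln(30.2/15.8) = 14617 × 0.6478 = 9469 J.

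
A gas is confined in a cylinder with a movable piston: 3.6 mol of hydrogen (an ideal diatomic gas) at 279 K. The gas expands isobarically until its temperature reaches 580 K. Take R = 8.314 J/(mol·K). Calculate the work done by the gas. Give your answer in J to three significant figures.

W ≈ 9010 J

Isobaric: W = P ΔV = nR ΔT.
W = (3.6)(8.314)(580 − 279) = 9009 J.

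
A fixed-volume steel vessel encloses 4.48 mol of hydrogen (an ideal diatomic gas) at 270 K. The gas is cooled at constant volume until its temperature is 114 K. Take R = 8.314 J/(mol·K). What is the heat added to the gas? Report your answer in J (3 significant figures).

Q ≈ -14500 J

Constant volume ⇒ W = 0, so Q = ΔU = nCᵥΔT with Cᵥ = 5R/2 = 20.79 J/(mol·K).
ΔU = (4.48)(20.79)(114 − 270) = -14526 J.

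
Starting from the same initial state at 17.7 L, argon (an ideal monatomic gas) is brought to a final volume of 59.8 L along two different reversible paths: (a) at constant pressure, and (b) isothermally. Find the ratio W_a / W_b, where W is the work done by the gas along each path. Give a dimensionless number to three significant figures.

W_a / W_b ≈ 1.95

Path (a) isobaric: W = P₁(V₂ − V₁) → W_a/(P₁V₁) = 2.379.
Path (b) isothermal: W = P₁V₁ ln(V₂/V₁) → W_b/(P₁V₁) = 1.217.
W_a / W_b = 2.379 / 1.217 = 1.954.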